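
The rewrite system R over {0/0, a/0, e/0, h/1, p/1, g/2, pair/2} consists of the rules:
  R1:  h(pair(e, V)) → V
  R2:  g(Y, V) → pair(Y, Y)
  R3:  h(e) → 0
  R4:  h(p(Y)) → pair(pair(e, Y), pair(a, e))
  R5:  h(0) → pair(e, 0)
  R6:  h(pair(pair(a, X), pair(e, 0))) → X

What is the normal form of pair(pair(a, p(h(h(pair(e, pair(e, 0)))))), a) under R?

pair(pair(a, p(0)), a)

1. pair(pair(a, p(h(h(pair(e, pair(e, 0)))))), a)  →  pair(pair(a, p(h(pair(e, 0)))), a)   [R1 at 1.2.1.1]
2. pair(pair(a, p(h(pair(e, 0)))), a)  →  pair(pair(a, p(0)), a)   [R1 at 1.2.1]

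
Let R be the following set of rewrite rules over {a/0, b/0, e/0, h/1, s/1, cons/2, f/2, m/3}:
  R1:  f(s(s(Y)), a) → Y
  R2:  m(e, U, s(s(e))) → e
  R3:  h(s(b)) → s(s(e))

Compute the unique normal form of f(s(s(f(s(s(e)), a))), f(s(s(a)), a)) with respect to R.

1. f(s(s(f(s(s(e)), a))), f(s(s(a)), a))  →  f(s(s(e)), f(s(s(a)), a))   [R1 at 1.1.1]
2. f(s(s(e)), f(s(s(a)), a))  →  f(s(s(e)), a)   [R1 at 2]
3. f(s(s(e)), a)  →  e   [R1 at ε]

e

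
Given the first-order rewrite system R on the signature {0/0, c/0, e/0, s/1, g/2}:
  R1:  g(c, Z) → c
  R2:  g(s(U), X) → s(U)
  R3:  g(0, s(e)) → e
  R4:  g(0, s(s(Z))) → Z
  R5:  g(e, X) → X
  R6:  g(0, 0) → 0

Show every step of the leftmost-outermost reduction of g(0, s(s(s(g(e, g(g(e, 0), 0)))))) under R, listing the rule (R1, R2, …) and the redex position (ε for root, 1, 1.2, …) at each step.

s(0)

1. g(0, s(s(s(g(e, g(g(e, 0), 0))))))  →  s(g(e, g(g(e, 0), 0)))   [R4 at ε]
2. s(g(e, g(g(e, 0), 0)))  →  s(g(g(e, 0), 0))   [R5 at 1]
3. s(g(g(e, 0), 0))  →  s(g(0, 0))   [R5 at 1.1]
4. s(g(0, 0))  →  s(0)   [R6 at 1]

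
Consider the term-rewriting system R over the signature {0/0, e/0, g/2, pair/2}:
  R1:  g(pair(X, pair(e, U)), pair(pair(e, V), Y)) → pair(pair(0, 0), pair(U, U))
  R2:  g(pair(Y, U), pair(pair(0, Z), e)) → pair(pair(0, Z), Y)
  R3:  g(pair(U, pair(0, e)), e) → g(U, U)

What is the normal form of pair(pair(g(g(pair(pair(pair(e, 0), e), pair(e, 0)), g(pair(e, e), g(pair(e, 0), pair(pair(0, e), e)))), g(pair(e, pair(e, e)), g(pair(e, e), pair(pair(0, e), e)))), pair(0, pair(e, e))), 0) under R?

1. pair(pair(g(g(pair(pair(pair(e, 0), e), pair(e, 0)), g(pair(e, e), g(pair(e, 0), pair(pair(0, e), e)))), g(pair(e, pair(e, e)), g(pair(e, e), pair(pair(0, e), e)))), pair(0, pair(e, e))), 0)  →  pair(pair(g(g(pair(pair(pair(e, 0), e), pair(e, 0)), g(pair(e, e), pair(pair(0, e), e))), g(pair(e, pair(e, e)), g(pair(e, e), pair(pair(0, e), e)))), pair(0, pair(e, e))), 0)   [R2 at 1.1.1.2.2]
2. pair(pair(g(g(pair(pair(pair(e, 0), e), pair(e, 0)), g(pair(e, e), pair(pair(0, e), e))), g(pair(e, pair(e, e)), g(pair(e, e), pair(pair(0, e), e)))), pair(0, pair(e, e))), 0)  →  pair(pair(g(g(pair(pair(pair(e, 0), e), pair(e, 0)), pair(pair(0, e), e)), g(pair(e, pair(e, e)), g(pair(e, e), pair(pair(0, e), e)))), pair(0, pair(e, e))), 0)   [R2 at 1.1.1.2]
3. pair(pair(g(g(pair(pair(pair(e, 0), e), pair(e, 0)), pair(pair(0, e), e)), g(pair(e, pair(e, e)), g(pair(e, e), pair(pair(0, e), e)))), pair(0, pair(e, e))), 0)  →  pair(pair(g(pair(pair(0, e), pair(pair(e, 0), e)), g(pair(e, pair(e, e)), g(pair(e, e), pair(pair(0, e), e)))), pair(0, pair(e, e))), 0)   [R2 at 1.1.1]
4. pair(pair(g(pair(pair(0, e), pair(pair(e, 0), e)), g(pair(e, pair(e, e)), g(pair(e, e), pair(pair(0, e), e)))), pair(0, pair(e, e))), 0)  →  pair(pair(g(pair(pair(0, e), pair(pair(e, 0), e)), g(pair(e, pair(e, e)), pair(pair(0, e), e))), pair(0, pair(e, e))), 0)   [R2 at 1.1.2.2]
5. pair(pair(g(pair(pair(0, e), pair(pair(e, 0), e)), g(pair(e, pair(e, e)), pair(pair(0, e), e))), pair(0, pair(e, e))), 0)  →  pair(pair(g(pair(pair(0, e), pair(pair(e, 0), e)), pair(pair(0, e), e)), pair(0, pair(e, e))), 0)   [R2 at 1.1.2]
6. pair(pair(g(pair(pair(0, e), pair(pair(e, 0), e)), pair(pair(0, e), e)), pair(0, pair(e, e))), 0)  →  pair(pair(pair(pair(0, e), pair(0, e)), pair(0, pair(e, e))), 0)   [R2 at 1.1]

pair(pair(pair(pair(0, e), pair(0, e)), pair(0, pair(e, e))), 0)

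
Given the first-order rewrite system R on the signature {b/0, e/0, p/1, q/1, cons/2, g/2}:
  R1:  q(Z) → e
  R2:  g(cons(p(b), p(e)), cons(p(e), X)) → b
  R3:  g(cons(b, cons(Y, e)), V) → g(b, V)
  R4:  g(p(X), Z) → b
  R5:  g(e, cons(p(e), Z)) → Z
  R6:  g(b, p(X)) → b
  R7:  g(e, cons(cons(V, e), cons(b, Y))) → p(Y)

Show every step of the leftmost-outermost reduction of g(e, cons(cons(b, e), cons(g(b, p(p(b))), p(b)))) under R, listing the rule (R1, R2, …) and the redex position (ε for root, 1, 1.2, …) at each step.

1. g(e, cons(cons(b, e), cons(g(b, p(p(b))), p(b))))  →  g(e, cons(cons(b, e), cons(b, p(b))))   [R6 at 2.2.1]
2. g(e, cons(cons(b, e), cons(b, p(b))))  →  p(p(b))   [R7 at ε]

p(p(b))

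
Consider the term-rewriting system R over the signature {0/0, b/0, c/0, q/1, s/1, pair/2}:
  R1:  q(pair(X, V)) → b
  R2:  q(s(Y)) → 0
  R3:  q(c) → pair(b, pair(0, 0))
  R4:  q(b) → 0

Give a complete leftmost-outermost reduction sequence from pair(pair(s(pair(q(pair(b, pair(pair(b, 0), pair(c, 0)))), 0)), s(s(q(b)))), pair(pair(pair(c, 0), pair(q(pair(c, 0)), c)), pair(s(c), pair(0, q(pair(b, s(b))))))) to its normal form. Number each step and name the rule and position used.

pair(pair(s(pair(b, 0)), s(s(0))), pair(pair(pair(c, 0), pair(b, c)), pair(s(c), pair(0, b))))

1. pair(pair(s(pair(q(pair(b, pair(pair(b, 0), pair(c, 0)))), 0)), s(s(q(b)))), pair(pair(pair(c, 0), pair(q(pair(c, 0)), c)), pair(s(c), pair(0, q(pair(b, s(b)))))))  →  pair(pair(s(pair(b, 0)), s(s(q(b)))), pair(pair(pair(c, 0), pair(q(pair(c, 0)), c)), pair(s(c), pair(0, q(pair(b, s(b)))))))   [R1 at 1.1.1.1]
2. pair(pair(s(pair(b, 0)), s(s(q(b)))), pair(pair(pair(c, 0), pair(q(pair(c, 0)), c)), pair(s(c), pair(0, q(pair(b, s(b)))))))  →  pair(pair(s(pair(b, 0)), s(s(0))), pair(pair(pair(c, 0), pair(q(pair(c, 0)), c)), pair(s(c), pair(0, q(pair(b, s(b)))))))   [R4 at 1.2.1.1]
3. pair(pair(s(pair(b, 0)), s(s(0))), pair(pair(pair(c, 0), pair(q(pair(c, 0)), c)), pair(s(c), pair(0, q(pair(b, s(b)))))))  →  pair(pair(s(pair(b, 0)), s(s(0))), pair(pair(pair(c, 0), pair(b, c)), pair(s(c), pair(0, q(pair(b, s(b)))))))   [R1 at 2.1.2.1]
4. pair(pair(s(pair(b, 0)), s(s(0))), pair(pair(pair(c, 0), pair(b, c)), pair(s(c), pair(0, q(pair(b, s(b)))))))  →  pair(pair(s(pair(b, 0)), s(s(0))), pair(pair(pair(c, 0), pair(b, c)), pair(s(c), pair(0, b))))   [R1 at 2.2.2.2]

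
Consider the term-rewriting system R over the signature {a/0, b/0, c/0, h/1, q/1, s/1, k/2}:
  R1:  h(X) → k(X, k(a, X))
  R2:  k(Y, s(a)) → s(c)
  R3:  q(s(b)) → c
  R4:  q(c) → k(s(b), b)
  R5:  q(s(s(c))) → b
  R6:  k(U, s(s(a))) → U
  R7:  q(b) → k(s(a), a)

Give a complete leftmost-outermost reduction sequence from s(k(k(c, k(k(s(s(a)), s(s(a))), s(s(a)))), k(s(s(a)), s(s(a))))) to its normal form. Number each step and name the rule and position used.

s(c)

1. s(k(k(c, k(k(s(s(a)), s(s(a))), s(s(a)))), k(s(s(a)), s(s(a)))))  →  s(k(k(c, k(s(s(a)), s(s(a)))), k(s(s(a)), s(s(a)))))   [R6 at 1.1.2]
2. s(k(k(c, k(s(s(a)), s(s(a)))), k(s(s(a)), s(s(a)))))  →  s(k(k(c, s(s(a))), k(s(s(a)), s(s(a)))))   [R6 at 1.1.2]
3. s(k(k(c, s(s(a))), k(s(s(a)), s(s(a)))))  →  s(k(c, k(s(s(a)), s(s(a)))))   [R6 at 1.1]
4. s(k(c, k(s(s(a)), s(s(a)))))  →  s(k(c, s(s(a))))   [R6 at 1.2]
5. s(k(c, s(s(a))))  →  s(c)   [R6 at 1]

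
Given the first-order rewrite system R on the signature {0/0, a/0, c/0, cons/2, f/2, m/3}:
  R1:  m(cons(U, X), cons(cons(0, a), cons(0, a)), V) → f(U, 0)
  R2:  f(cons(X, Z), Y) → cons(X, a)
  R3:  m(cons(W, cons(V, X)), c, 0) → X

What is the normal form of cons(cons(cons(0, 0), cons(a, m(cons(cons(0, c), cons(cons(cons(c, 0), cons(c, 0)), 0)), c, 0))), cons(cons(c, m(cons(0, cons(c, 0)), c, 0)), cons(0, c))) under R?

1. cons(cons(cons(0, 0), cons(a, m(cons(cons(0, c), cons(cons(cons(c, 0), cons(c, 0)), 0)), c, 0))), cons(cons(c, m(cons(0, cons(c, 0)), c, 0)), cons(0, c)))  →  cons(cons(cons(0, 0), cons(a, 0)), cons(cons(c, m(cons(0, cons(c, 0)), c, 0)), cons(0, c)))   [R3 at 1.2.2]
2. cons(cons(cons(0, 0), cons(a, 0)), cons(cons(c, m(cons(0, cons(c, 0)), c, 0)), cons(0, c)))  →  cons(cons(cons(0, 0), cons(a, 0)), cons(cons(c, 0), cons(0, c)))   [R3 at 2.1.2]

cons(cons(cons(0, 0), cons(a, 0)), cons(cons(c, 0), cons(0, c)))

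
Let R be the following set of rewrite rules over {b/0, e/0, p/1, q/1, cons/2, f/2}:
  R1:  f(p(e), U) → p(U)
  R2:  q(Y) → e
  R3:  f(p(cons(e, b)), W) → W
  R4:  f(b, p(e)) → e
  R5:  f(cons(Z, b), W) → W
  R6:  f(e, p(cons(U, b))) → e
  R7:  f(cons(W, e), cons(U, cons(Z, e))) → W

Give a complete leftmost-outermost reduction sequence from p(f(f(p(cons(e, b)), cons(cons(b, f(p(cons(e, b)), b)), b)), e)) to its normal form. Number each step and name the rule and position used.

p(e)

1. p(f(f(p(cons(e, b)), cons(cons(b, f(p(cons(e, b)), b)), b)), e))  →  p(f(cons(cons(b, f(p(cons(e, b)), b)), b), e))   [R3 at 1.1]
2. p(f(cons(cons(b, f(p(cons(e, b)), b)), b), e))  →  p(e)   [R5 at 1]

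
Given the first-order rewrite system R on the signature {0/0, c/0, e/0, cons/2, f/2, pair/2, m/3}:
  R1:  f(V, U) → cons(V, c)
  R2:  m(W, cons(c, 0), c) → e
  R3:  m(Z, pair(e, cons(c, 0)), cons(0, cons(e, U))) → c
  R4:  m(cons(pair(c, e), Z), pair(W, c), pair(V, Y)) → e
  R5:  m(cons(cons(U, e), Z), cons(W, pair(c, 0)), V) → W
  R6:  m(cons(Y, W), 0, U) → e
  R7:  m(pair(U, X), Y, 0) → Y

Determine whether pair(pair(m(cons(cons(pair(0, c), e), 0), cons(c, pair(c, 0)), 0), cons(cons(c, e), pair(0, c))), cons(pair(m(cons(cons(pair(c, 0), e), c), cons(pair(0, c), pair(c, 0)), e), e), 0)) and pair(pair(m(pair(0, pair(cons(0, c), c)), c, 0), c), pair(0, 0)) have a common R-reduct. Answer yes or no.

Reduce t₁ = pair(pair(m(cons(cons(pair(0, c), e), 0), cons(c, pair(c, 0)), 0), cons(cons(c, e), pair(0, c))), cons(pair(m(cons(cons(pair(c, 0), e), c), cons(pair(0, c), pair(c, 0)), e), e), 0)):
1. pair(pair(m(cons(cons(pair(0, c), e), 0), cons(c, pair(c, 0)), 0), cons(cons(c, e), pair(0, c))), cons(pair(m(cons(cons(pair(c, 0), e), c), cons(pair(0, c), pair(c, 0)), e), e), 0))  →  pair(pair(c, cons(cons(c, e), pair(0, c))), cons(pair(m(cons(cons(pair(c, 0), e), c), cons(pair(0, c), pair(c, 0)), e), e), 0))   [R5 at 1.1]
2. pair(pair(c, cons(cons(c, e), pair(0, c))), cons(pair(m(cons(cons(pair(c, 0), e), c), cons(pair(0, c), pair(c, 0)), e), e), 0))  →  pair(pair(c, cons(cons(c, e), pair(0, c))), cons(pair(pair(0, c), e), 0))   [R5 at 2.1.1]

Reduce t₂ = pair(pair(m(pair(0, pair(cons(0, c), c)), c, 0), c), pair(0, 0)):
1. pair(pair(m(pair(0, pair(cons(0, c), c)), c, 0), c), pair(0, 0))  →  pair(pair(c, c), pair(0, 0))   [R7 at 1.1]

no — NF(t₁) = pair(pair(c, cons(cons(c, e), pair(0, c))), cons(pair(pair(0, c), e), 0)), NF(t₂) = pair(pair(c, c), pair(0, 0))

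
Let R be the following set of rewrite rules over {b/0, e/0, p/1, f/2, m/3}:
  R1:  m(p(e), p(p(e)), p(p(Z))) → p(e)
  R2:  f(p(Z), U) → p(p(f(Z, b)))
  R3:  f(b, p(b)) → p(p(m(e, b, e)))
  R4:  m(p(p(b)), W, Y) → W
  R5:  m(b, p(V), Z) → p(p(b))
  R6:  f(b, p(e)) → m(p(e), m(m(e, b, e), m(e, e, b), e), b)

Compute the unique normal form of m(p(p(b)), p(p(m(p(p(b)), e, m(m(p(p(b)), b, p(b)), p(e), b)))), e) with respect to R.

1. m(p(p(b)), p(p(m(p(p(b)), e, m(m(p(p(b)), b, p(b)), p(e), b)))), e)  →  p(p(m(p(p(b)), e, m(m(p(p(b)), b, p(b)), p(e), b))))   [R4 at ε]
2. p(p(m(p(p(b)), e, m(m(p(p(b)), b, p(b)), p(e), b))))  →  p(p(e))   [R4 at 1.1]

p(p(e))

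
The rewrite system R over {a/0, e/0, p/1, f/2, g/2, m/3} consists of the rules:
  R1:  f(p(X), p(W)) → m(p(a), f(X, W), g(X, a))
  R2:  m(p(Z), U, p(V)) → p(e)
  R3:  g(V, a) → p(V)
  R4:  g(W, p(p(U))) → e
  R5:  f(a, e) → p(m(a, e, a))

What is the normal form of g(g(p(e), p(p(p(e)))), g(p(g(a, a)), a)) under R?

e

1. g(g(p(e), p(p(p(e)))), g(p(g(a, a)), a))  →  g(e, g(p(g(a, a)), a))   [R4 at 1]
2. g(e, g(p(g(a, a)), a))  →  g(e, p(p(g(a, a))))   [R3 at 2]
3. g(e, p(p(g(a, a))))  →  e   [R4 at ε]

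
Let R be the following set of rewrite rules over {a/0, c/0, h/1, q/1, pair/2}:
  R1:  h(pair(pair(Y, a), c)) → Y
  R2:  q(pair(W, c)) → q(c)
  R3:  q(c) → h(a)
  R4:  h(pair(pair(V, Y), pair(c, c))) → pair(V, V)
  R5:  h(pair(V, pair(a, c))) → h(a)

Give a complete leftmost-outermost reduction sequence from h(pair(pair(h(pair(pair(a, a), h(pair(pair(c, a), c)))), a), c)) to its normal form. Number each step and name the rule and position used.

1. h(pair(pair(h(pair(pair(a, a), h(pair(pair(c, a), c)))), a), c))  →  h(pair(pair(a, a), h(pair(pair(c, a), c))))   [R1 at ε]
2. h(pair(pair(a, a), h(pair(pair(c, a), c))))  →  h(pair(pair(a, a), c))   [R1 at 1.2]
3. h(pair(pair(a, a), c))  →  a   [R1 at ε]

a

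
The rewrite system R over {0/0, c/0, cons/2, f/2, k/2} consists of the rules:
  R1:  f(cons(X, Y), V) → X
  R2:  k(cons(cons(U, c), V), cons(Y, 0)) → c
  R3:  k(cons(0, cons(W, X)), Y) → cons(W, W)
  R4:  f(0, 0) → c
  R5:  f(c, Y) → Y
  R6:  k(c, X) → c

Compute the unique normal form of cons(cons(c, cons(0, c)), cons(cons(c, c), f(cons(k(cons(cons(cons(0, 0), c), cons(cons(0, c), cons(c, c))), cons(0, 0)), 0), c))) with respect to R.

cons(cons(c, cons(0, c)), cons(cons(c, c), c))

1. cons(cons(c, cons(0, c)), cons(cons(c, c), f(cons(k(cons(cons(cons(0, 0), c), cons(cons(0, c), cons(c, c))), cons(0, 0)), 0), c)))  →  cons(cons(c, cons(0, c)), cons(cons(c, c), k(cons(cons(cons(0, 0), c), cons(cons(0, c), cons(c, c))), cons(0, 0))))   [R1 at 2.2]
2. cons(cons(c, cons(0, c)), cons(cons(c, c), k(cons(cons(cons(0, 0), c), cons(cons(0, c), cons(c, c))), cons(0, 0))))  →  cons(cons(c, cons(0, c)), cons(cons(c, c), c))   [R2 at 2.2]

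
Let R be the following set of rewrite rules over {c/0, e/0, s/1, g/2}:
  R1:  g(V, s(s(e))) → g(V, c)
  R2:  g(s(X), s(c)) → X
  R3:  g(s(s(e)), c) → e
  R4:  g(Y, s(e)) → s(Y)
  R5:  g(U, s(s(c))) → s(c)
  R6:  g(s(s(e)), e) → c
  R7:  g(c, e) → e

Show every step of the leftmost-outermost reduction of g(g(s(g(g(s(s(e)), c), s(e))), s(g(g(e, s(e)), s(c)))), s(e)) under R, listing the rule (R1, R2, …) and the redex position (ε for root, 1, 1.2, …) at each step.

1. g(g(s(g(g(s(s(e)), c), s(e))), s(g(g(e, s(e)), s(c)))), s(e))  →  s(g(s(g(g(s(s(e)), c), s(e))), s(g(g(e, s(e)), s(c)))))   [R4 at ε]
2. s(g(s(g(g(s(s(e)), c), s(e))), s(g(g(e, s(e)), s(c)))))  →  s(g(s(s(g(s(s(e)), c))), s(g(g(e, s(e)), s(c)))))   [R4 at 1.1.1]
3. s(g(s(s(g(s(s(e)), c))), s(g(g(e, s(e)), s(c)))))  →  s(g(s(s(e)), s(g(g(e, s(e)), s(c)))))   [R3 at 1.1.1.1]
4. s(g(s(s(e)), s(g(g(e, s(e)), s(c)))))  →  s(g(s(s(e)), s(g(s(e), s(c)))))   [R4 at 1.2.1.1]
5. s(g(s(s(e)), s(g(s(e), s(c)))))  →  s(g(s(s(e)), s(e)))   [R2 at 1.2.1]
6. s(g(s(s(e)), s(e)))  →  s(s(s(s(e))))   [R4 at 1]

s(s(s(s(e))))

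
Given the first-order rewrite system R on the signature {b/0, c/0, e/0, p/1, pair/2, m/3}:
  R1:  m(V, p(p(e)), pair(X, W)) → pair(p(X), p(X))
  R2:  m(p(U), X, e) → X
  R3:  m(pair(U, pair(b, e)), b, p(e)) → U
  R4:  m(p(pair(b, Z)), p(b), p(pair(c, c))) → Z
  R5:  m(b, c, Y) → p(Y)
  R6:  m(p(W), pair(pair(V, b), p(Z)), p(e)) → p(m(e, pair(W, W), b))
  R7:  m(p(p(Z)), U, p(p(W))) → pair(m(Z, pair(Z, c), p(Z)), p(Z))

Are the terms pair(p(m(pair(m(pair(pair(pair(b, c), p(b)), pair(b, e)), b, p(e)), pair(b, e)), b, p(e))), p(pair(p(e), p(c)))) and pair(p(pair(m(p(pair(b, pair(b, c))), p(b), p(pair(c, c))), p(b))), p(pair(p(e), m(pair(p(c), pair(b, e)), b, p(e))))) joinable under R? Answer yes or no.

Reduce t₁ = pair(p(m(pair(m(pair(pair(pair(b, c), p(b)), pair(b, e)), b, p(e)), pair(b, e)), b, p(e))), p(pair(p(e), p(c)))):
1. pair(p(m(pair(m(pair(pair(pair(b, c), p(b)), pair(b, e)), b, p(e)), pair(b, e)), b, p(e))), p(pair(p(e), p(c))))  →  pair(p(m(pair(pair(pair(b, c), p(b)), pair(b, e)), b, p(e))), p(pair(p(e), p(c))))   [R3 at 1.1]
2. pair(p(m(pair(pair(pair(b, c), p(b)), pair(b, e)), b, p(e))), p(pair(p(e), p(c))))  →  pair(p(pair(pair(b, c), p(b))), p(pair(p(e), p(c))))   [R3 at 1.1]

Reduce t₂ = pair(p(pair(m(p(pair(b, pair(b, c))), p(b), p(pair(c, c))), p(b))), p(pair(p(e), m(pair(p(c), pair(b, e)), b, p(e))))):
1. pair(p(pair(m(p(pair(b, pair(b, c))), p(b), p(pair(c, c))), p(b))), p(pair(p(e), m(pair(p(c), pair(b, e)), b, p(e)))))  →  pair(p(pair(pair(b, c), p(b))), p(pair(p(e), m(pair(p(c), pair(b, e)), b, p(e)))))   [R4 at 1.1.1]
2. pair(p(pair(pair(b, c), p(b))), p(pair(p(e), m(pair(p(c), pair(b, e)), b, p(e)))))  →  pair(p(pair(pair(b, c), p(b))), p(pair(p(e), p(c))))   [R3 at 2.1.2]

yes — NF(t₁) = pair(p(pair(pair(b, c), p(b))), p(pair(p(e), p(c)))), NF(t₂) = pair(p(pair(pair(b, c), p(b))), p(pair(p(e), p(c))))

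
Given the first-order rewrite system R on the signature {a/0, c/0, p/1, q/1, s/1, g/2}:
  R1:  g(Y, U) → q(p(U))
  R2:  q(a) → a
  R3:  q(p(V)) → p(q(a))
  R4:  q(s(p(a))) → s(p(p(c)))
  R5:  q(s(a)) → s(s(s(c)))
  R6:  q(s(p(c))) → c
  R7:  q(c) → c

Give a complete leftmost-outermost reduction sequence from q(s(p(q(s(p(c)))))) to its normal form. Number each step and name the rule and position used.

1. q(s(p(q(s(p(c))))))  →  q(s(p(c)))   [R6 at 1.1.1]
2. q(s(p(c)))  →  c   [R6 at ε]

c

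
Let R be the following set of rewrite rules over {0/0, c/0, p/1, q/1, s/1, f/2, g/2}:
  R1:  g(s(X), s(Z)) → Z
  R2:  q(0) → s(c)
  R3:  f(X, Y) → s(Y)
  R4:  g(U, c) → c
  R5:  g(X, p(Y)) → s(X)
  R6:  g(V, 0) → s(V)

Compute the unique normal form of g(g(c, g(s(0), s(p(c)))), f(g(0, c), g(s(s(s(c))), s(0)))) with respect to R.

1. g(g(c, g(s(0), s(p(c)))), f(g(0, c), g(s(s(s(c))), s(0))))  →  g(g(c, p(c)), f(g(0, c), g(s(s(s(c))), s(0))))   [R1 at 1.2]
2. g(g(c, p(c)), f(g(0, c), g(s(s(s(c))), s(0))))  →  g(s(c), f(g(0, c), g(s(s(s(c))), s(0))))   [R5 at 1]
3. g(s(c), f(g(0, c), g(s(s(s(c))), s(0))))  →  g(s(c), s(g(s(s(s(c))), s(0))))   [R3 at 2]
4. g(s(c), s(g(s(s(s(c))), s(0))))  →  g(s(s(s(c))), s(0))   [R1 at ε]
5. g(s(s(s(c))), s(0))  →  0   [R1 at ε]

0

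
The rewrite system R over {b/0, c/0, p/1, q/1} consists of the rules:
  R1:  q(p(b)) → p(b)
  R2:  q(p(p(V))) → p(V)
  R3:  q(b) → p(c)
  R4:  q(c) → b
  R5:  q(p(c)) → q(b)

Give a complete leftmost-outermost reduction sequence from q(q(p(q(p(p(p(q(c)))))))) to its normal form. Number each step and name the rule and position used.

1. q(q(p(q(p(p(p(q(c))))))))  →  q(q(p(p(p(q(c))))))   [R2 at 1.1.1]
2. q(q(p(p(p(q(c))))))  →  q(p(p(q(c))))   [R2 at 1]
3. q(p(p(q(c))))  →  p(q(c))   [R2 at ε]
4. p(q(c))  →  p(b)   [R4 at 1]

p(b)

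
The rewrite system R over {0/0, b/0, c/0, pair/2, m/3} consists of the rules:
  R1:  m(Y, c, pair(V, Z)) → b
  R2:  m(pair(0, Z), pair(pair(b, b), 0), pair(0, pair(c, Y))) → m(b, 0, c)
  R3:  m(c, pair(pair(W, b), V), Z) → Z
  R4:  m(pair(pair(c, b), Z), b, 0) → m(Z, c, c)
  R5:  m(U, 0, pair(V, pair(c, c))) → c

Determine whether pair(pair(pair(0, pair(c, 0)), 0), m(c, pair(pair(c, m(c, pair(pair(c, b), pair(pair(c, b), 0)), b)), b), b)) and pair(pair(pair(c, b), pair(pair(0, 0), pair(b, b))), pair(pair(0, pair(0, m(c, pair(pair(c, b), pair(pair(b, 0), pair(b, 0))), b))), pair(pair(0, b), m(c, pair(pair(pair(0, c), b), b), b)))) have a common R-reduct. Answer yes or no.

Reduce t₁ = pair(pair(pair(0, pair(c, 0)), 0), m(c, pair(pair(c, m(c, pair(pair(c, b), pair(pair(c, b), 0)), b)), b), b)):
1. pair(pair(pair(0, pair(c, 0)), 0), m(c, pair(pair(c, m(c, pair(pair(c, b), pair(pair(c, b), 0)), b)), b), b))  →  pair(pair(pair(0, pair(c, 0)), 0), m(c, pair(pair(c, b), b), b))   [R3 at 2.2.1.2]
2. pair(pair(pair(0, pair(c, 0)), 0), m(c, pair(pair(c, b), b), b))  →  pair(pair(pair(0, pair(c, 0)), 0), b)   [R3 at 2]

Reduce t₂ = pair(pair(pair(c, b), pair(pair(0, 0), pair(b, b))), pair(pair(0, pair(0, m(c, pair(pair(c, b), pair(pair(b, 0), pair(b, 0))), b))), pair(pair(0, b), m(c, pair(pair(pair(0, c), b), b), b)))):
1. pair(pair(pair(c, b), pair(pair(0, 0), pair(b, b))), pair(pair(0, pair(0, m(c, pair(pair(c, b), pair(pair(b, 0), pair(b, 0))), b))), pair(pair(0, b), m(c, pair(pair(pair(0, c), b), b), b))))  →  pair(pair(pair(c, b), pair(pair(0, 0), pair(b, b))), pair(pair(0, pair(0, b)), pair(pair(0, b), m(c, pair(pair(pair(0, c), b), b), b))))   [R3 at 2.1.2.2]
2. pair(pair(pair(c, b), pair(pair(0, 0), pair(b, b))), pair(pair(0, pair(0, b)), pair(pair(0, b), m(c, pair(pair(pair(0, c), b), b), b))))  →  pair(pair(pair(c, b), pair(pair(0, 0), pair(b, b))), pair(pair(0, pair(0, b)), pair(pair(0, b), b)))   [R3 at 2.2.2]

no — NF(t₁) = pair(pair(pair(0, pair(c, 0)), 0), b), NF(t₂) = pair(pair(pair(c, b), pair(pair(0, 0), pair(b, b))), pair(pair(0, pair(0, b)), pair(pair(0, b), b)))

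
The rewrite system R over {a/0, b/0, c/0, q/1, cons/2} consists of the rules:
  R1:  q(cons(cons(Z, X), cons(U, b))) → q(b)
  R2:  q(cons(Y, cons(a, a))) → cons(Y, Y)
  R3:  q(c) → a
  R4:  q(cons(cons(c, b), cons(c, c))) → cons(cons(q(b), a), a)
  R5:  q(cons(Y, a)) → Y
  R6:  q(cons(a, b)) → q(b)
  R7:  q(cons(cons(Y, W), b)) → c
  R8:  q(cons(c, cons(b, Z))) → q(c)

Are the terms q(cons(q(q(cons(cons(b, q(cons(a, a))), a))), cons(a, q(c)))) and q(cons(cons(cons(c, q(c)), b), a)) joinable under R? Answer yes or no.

Reduce t₁ = q(cons(q(q(cons(cons(b, q(cons(a, a))), a))), cons(a, q(c)))):
1. q(cons(q(q(cons(cons(b, q(cons(a, a))), a))), cons(a, q(c))))  →  q(cons(q(cons(b, q(cons(a, a)))), cons(a, q(c))))   [R5 at 1.1.1]
2. q(cons(q(cons(b, q(cons(a, a)))), cons(a, q(c))))  →  q(cons(q(cons(b, a)), cons(a, q(c))))   [R5 at 1.1.1.2]
3. q(cons(q(cons(b, a)), cons(a, q(c))))  →  q(cons(b, cons(a, q(c))))   [R5 at 1.1]
4. q(cons(b, cons(a, q(c))))  →  q(cons(b, cons(a, a)))   [R3 at 1.2.2]
5. q(cons(b, cons(a, a)))  →  cons(b, b)   [R2 at ε]

Reduce t₂ = q(cons(cons(cons(c, q(c)), b), a)):
1. q(cons(cons(cons(c, q(c)), b), a))  →  cons(cons(c, q(c)), b)   [R5 at ε]
2. cons(cons(c, q(c)), b)  →  cons(cons(c, a), b)   [R3 at 1.2]

no — NF(t₁) = cons(b, b), NF(t₂) = cons(cons(c, a), b)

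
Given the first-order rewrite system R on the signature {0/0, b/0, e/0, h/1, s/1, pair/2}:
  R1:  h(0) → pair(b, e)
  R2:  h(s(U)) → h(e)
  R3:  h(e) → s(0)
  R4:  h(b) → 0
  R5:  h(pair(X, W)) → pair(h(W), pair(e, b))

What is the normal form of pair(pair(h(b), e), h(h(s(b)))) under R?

pair(pair(0, e), s(0))

1. pair(pair(h(b), e), h(h(s(b))))  →  pair(pair(0, e), h(h(s(b))))   [R4 at 1.1]
2. pair(pair(0, e), h(h(s(b))))  →  pair(pair(0, e), h(h(e)))   [R2 at 2.1]
3. pair(pair(0, e), h(h(e)))  →  pair(pair(0, e), h(s(0)))   [R3 at 2.1]
4. pair(pair(0, e), h(s(0)))  →  pair(pair(0, e), h(e))   [R2 at 2]
5. pair(pair(0, e), h(e))  →  pair(pair(0, e), s(0))   [R3 at 2]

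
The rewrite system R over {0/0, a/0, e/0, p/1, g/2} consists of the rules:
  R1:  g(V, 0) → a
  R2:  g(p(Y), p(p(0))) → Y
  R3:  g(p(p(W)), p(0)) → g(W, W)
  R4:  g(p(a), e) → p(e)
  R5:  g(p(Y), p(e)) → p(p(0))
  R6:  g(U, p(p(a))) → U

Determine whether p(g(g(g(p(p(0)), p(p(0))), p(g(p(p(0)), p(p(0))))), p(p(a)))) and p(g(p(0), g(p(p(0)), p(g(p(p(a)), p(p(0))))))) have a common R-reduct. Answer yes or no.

Reduce t₁ = p(g(g(g(p(p(0)), p(p(0))), p(g(p(p(0)), p(p(0))))), p(p(a)))):
1. p(g(g(g(p(p(0)), p(p(0))), p(g(p(p(0)), p(p(0))))), p(p(a))))  →  p(g(g(p(p(0)), p(p(0))), p(g(p(p(0)), p(p(0))))))   [R6 at 1]
2. p(g(g(p(p(0)), p(p(0))), p(g(p(p(0)), p(p(0))))))  →  p(g(p(0), p(g(p(p(0)), p(p(0))))))   [R2 at 1.1]
3. p(g(p(0), p(g(p(p(0)), p(p(0))))))  →  p(g(p(0), p(p(0))))   [R2 at 1.2.1]
4. p(g(p(0), p(p(0))))  →  p(0)   [R2 at 1]

Reduce t₂ = p(g(p(0), g(p(p(0)), p(g(p(p(a)), p(p(0))))))):
1. p(g(p(0), g(p(p(0)), p(g(p(p(a)), p(p(0)))))))  →  p(g(p(0), g(p(p(0)), p(p(a)))))   [R2 at 1.2.2.1]
2. p(g(p(0), g(p(p(0)), p(p(a)))))  →  p(g(p(0), p(p(0))))   [R6 at 1.2]
3. p(g(p(0), p(p(0))))  →  p(0)   [R2 at 1]

yes — NF(t₁) = p(0), NF(t₂) = p(0)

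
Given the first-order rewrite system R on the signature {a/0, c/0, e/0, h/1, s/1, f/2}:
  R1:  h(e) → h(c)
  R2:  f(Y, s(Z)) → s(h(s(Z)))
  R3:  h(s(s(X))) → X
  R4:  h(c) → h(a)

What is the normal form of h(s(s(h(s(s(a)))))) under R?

a

1. h(s(s(h(s(s(a))))))  →  h(s(s(a)))   [R3 at ε]
2. h(s(s(a)))  →  a   [R3 at ε]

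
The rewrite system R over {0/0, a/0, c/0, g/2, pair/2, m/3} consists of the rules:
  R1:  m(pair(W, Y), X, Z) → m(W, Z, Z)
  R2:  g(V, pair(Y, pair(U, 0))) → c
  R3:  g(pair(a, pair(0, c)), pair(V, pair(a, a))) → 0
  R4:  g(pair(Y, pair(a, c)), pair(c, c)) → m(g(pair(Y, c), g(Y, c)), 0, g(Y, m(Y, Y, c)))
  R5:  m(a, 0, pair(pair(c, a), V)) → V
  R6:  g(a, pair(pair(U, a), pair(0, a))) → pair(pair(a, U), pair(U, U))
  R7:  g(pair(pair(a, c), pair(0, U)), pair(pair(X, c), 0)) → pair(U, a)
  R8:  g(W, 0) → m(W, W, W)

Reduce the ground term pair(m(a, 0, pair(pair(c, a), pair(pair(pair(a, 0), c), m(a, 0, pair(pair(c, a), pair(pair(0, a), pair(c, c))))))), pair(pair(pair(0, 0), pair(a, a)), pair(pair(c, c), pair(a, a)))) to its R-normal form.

1. pair(m(a, 0, pair(pair(c, a), pair(pair(pair(a, 0), c), m(a, 0, pair(pair(c, a), pair(pair(0, a), pair(c, c))))))), pair(pair(pair(0, 0), pair(a, a)), pair(pair(c, c), pair(a, a))))  →  pair(pair(pair(pair(a, 0), c), m(a, 0, pair(pair(c, a), pair(pair(0, a), pair(c, c))))), pair(pair(pair(0, 0), pair(a, a)), pair(pair(c, c), pair(a, a))))   [R5 at 1]
2. pair(pair(pair(pair(a, 0), c), m(a, 0, pair(pair(c, a), pair(pair(0, a), pair(c, c))))), pair(pair(pair(0, 0), pair(a, a)), pair(pair(c, c), pair(a, a))))  →  pair(pair(pair(pair(a, 0), c), pair(pair(0, a), pair(c, c))), pair(pair(pair(0, 0), pair(a, a)), pair(pair(c, c), pair(a, a))))   [R5 at 1.2]

pair(pair(pair(pair(a, 0), c), pair(pair(0, a), pair(c, c))), pair(pair(pair(0, 0), pair(a, a)), pair(pair(c, c), pair(a, a))))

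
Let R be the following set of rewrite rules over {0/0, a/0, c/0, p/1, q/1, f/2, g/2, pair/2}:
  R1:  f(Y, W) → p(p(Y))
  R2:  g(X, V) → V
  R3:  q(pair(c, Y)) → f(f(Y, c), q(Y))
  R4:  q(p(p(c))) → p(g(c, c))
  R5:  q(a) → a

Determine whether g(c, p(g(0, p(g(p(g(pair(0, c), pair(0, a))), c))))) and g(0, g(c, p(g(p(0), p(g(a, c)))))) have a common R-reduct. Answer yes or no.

Reduce t₁ = g(c, p(g(0, p(g(p(g(pair(0, c), pair(0, a))), c))))):
1. g(c, p(g(0, p(g(p(g(pair(0, c), pair(0, a))), c)))))  →  p(g(0, p(g(p(g(pair(0, c), pair(0, a))), c))))   [R2 at ε]
2. p(g(0, p(g(p(g(pair(0, c), pair(0, a))), c))))  →  p(p(g(p(g(pair(0, c), pair(0, a))), c)))   [R2 at 1]
3. p(p(g(p(g(pair(0, c), pair(0, a))), c)))  →  p(p(c))   [R2 at 1.1]

Reduce t₂ = g(0, g(c, p(g(p(0), p(g(a, c)))))):
1. g(0, g(c, p(g(p(0), p(g(a, c))))))  →  g(c, p(g(p(0), p(g(a, c)))))   [R2 at ε]
2. g(c, p(g(p(0), p(g(a, c)))))  →  p(g(p(0), p(g(a, c))))   [R2 at ε]
3. p(g(p(0), p(g(a, c))))  →  p(p(g(a, c)))   [R2 at 1]
4. p(p(g(a, c)))  →  p(p(c))   [R2 at 1.1]

yes — NF(t₁) = p(p(c)), NF(t₂) = p(p(c))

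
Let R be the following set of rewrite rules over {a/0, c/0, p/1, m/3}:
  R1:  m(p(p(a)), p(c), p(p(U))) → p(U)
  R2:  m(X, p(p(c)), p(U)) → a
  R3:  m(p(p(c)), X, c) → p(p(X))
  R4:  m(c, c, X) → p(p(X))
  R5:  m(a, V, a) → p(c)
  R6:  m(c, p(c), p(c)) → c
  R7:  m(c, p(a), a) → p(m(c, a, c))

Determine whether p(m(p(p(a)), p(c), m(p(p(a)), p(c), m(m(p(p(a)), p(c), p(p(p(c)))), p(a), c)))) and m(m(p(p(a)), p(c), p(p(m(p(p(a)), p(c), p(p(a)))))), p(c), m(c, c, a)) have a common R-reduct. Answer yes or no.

Reduce t₁ = p(m(p(p(a)), p(c), m(p(p(a)), p(c), m(m(p(p(a)), p(c), p(p(p(c)))), p(a), c)))):
1. p(m(p(p(a)), p(c), m(p(p(a)), p(c), m(m(p(p(a)), p(c), p(p(p(c)))), p(a), c))))  →  p(m(p(p(a)), p(c), m(p(p(a)), p(c), m(p(p(c)), p(a), c))))   [R1 at 1.3.3.1]
2. p(m(p(p(a)), p(c), m(p(p(a)), p(c), m(p(p(c)), p(a), c))))  →  p(m(p(p(a)), p(c), m(p(p(a)), p(c), p(p(p(a))))))   [R3 at 1.3.3]
3. p(m(p(p(a)), p(c), m(p(p(a)), p(c), p(p(p(a))))))  →  p(m(p(p(a)), p(c), p(p(a))))   [R1 at 1.3]
4. p(m(p(p(a)), p(c), p(p(a))))  →  p(p(a))   [R1 at 1]

Reduce t₂ = m(m(p(p(a)), p(c), p(p(m(p(p(a)), p(c), p(p(a)))))), p(c), m(c, c, a)):
1. m(m(p(p(a)), p(c), p(p(m(p(p(a)), p(c), p(p(a)))))), p(c), m(c, c, a))  →  m(p(m(p(p(a)), p(c), p(p(a)))), p(c), m(c, c, a))   [R1 at 1]
2. m(p(m(p(p(a)), p(c), p(p(a)))), p(c), m(c, c, a))  →  m(p(p(a)), p(c), m(c, c, a))   [R1 at 1.1]
3. m(p(p(a)), p(c), m(c, c, a))  →  m(p(p(a)), p(c), p(p(a)))   [R4 at 3]
4. m(p(p(a)), p(c), p(p(a)))  →  p(a)   [R1 at ε]

no — NF(t₁) = p(p(a)), NF(t₂) = p(a)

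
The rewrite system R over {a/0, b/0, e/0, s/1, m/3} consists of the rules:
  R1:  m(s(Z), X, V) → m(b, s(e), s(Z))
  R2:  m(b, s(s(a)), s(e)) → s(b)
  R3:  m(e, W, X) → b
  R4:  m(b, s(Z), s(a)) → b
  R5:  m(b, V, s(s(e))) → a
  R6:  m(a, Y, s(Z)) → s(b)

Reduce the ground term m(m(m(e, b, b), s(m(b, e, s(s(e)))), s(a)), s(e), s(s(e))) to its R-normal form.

1. m(m(m(e, b, b), s(m(b, e, s(s(e)))), s(a)), s(e), s(s(e)))  →  m(m(b, s(m(b, e, s(s(e)))), s(a)), s(e), s(s(e)))   [R3 at 1.1]
2. m(m(b, s(m(b, e, s(s(e)))), s(a)), s(e), s(s(e)))  →  m(b, s(e), s(s(e)))   [R4 at 1]
3. m(b, s(e), s(s(e)))  →  a   [R5 at ε]

a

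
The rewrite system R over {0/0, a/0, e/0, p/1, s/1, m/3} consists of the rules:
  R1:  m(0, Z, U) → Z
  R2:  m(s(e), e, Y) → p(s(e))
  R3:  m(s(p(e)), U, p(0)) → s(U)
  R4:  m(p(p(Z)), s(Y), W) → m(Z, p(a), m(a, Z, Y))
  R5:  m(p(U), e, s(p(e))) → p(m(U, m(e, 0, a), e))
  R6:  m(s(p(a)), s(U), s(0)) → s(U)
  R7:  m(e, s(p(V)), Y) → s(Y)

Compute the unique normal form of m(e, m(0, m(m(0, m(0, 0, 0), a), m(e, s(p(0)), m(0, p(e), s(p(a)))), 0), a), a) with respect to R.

s(a)

1. m(e, m(0, m(m(0, m(0, 0, 0), a), m(e, s(p(0)), m(0, p(e), s(p(a)))), 0), a), a)  →  m(e, m(m(0, m(0, 0, 0), a), m(e, s(p(0)), m(0, p(e), s(p(a)))), 0), a)   [R1 at 2]
2. m(e, m(m(0, m(0, 0, 0), a), m(e, s(p(0)), m(0, p(e), s(p(a)))), 0), a)  →  m(e, m(m(0, 0, 0), m(e, s(p(0)), m(0, p(e), s(p(a)))), 0), a)   [R1 at 2.1]
3. m(e, m(m(0, 0, 0), m(e, s(p(0)), m(0, p(e), s(p(a)))), 0), a)  →  m(e, m(0, m(e, s(p(0)), m(0, p(e), s(p(a)))), 0), a)   [R1 at 2.1]
4. m(e, m(0, m(e, s(p(0)), m(0, p(e), s(p(a)))), 0), a)  →  m(e, m(e, s(p(0)), m(0, p(e), s(p(a)))), a)   [R1 at 2]
5. m(e, m(e, s(p(0)), m(0, p(e), s(p(a)))), a)  →  m(e, s(m(0, p(e), s(p(a)))), a)   [R7 at 2]
6. m(e, s(m(0, p(e), s(p(a)))), a)  →  m(e, s(p(e)), a)   [R1 at 2.1]
7. m(e, s(p(e)), a)  →  s(a)   [R7 at ε]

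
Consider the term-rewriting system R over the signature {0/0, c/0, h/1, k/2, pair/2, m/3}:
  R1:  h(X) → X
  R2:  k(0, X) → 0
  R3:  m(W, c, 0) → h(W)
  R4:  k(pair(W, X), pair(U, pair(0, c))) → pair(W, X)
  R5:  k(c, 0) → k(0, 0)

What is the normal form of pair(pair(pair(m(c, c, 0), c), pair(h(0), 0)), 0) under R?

1. pair(pair(pair(m(c, c, 0), c), pair(h(0), 0)), 0)  →  pair(pair(pair(h(c), c), pair(h(0), 0)), 0)   [R3 at 1.1.1]
2. pair(pair(pair(h(c), c), pair(h(0), 0)), 0)  →  pair(pair(pair(c, c), pair(h(0), 0)), 0)   [R1 at 1.1.1]
3. pair(pair(pair(c, c), pair(h(0), 0)), 0)  →  pair(pair(pair(c, c), pair(0, 0)), 0)   [R1 at 1.2.1]

pair(pair(pair(c, c), pair(0, 0)), 0)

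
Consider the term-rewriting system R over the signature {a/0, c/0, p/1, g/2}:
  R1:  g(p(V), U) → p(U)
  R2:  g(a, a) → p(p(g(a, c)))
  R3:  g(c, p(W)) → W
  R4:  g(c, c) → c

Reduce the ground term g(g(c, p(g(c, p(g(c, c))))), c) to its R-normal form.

c

1. g(g(c, p(g(c, p(g(c, c))))), c)  →  g(g(c, p(g(c, c))), c)   [R3 at 1]
2. g(g(c, p(g(c, c))), c)  →  g(g(c, c), c)   [R3 at 1]
3. g(g(c, c), c)  →  g(c, c)   [R4 at 1]
4. g(c, c)  →  c   [R4 at ε]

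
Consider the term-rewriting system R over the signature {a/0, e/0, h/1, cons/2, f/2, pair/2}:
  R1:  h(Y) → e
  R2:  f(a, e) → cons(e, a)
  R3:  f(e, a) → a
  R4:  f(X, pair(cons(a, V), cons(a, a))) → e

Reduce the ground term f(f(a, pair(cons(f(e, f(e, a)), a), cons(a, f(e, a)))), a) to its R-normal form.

1. f(f(a, pair(cons(f(e, f(e, a)), a), cons(a, f(e, a)))), a)  →  f(f(a, pair(cons(f(e, a), a), cons(a, f(e, a)))), a)   [R3 at 1.2.1.1.2]
2. f(f(a, pair(cons(f(e, a), a), cons(a, f(e, a)))), a)  →  f(f(a, pair(cons(a, a), cons(a, f(e, a)))), a)   [R3 at 1.2.1.1]
3. f(f(a, pair(cons(a, a), cons(a, f(e, a)))), a)  →  f(f(a, pair(cons(a, a), cons(a, a))), a)   [R3 at 1.2.2.2]
4. f(f(a, pair(cons(a, a), cons(a, a))), a)  →  f(e, a)   [R4 at 1]
5. f(e, a)  →  a   [R3 at ε]

a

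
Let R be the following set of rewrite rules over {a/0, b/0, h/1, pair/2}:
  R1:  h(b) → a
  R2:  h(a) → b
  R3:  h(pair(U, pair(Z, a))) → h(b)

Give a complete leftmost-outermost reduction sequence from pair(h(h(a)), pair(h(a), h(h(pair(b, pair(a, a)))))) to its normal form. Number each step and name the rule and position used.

pair(a, pair(b, b))

1. pair(h(h(a)), pair(h(a), h(h(pair(b, pair(a, a))))))  →  pair(h(b), pair(h(a), h(h(pair(b, pair(a, a))))))   [R2 at 1.1]
2. pair(h(b), pair(h(a), h(h(pair(b, pair(a, a))))))  →  pair(a, pair(h(a), h(h(pair(b, pair(a, a))))))   [R1 at 1]
3. pair(a, pair(h(a), h(h(pair(b, pair(a, a))))))  →  pair(a, pair(b, h(h(pair(b, pair(a, a))))))   [R2 at 2.1]
4. pair(a, pair(b, h(h(pair(b, pair(a, a))))))  →  pair(a, pair(b, h(h(b))))   [R3 at 2.2.1]
5. pair(a, pair(b, h(h(b))))  →  pair(a, pair(b, h(a)))   [R1 at 2.2.1]
6. pair(a, pair(b, h(a)))  →  pair(a, pair(b, b))   [R2 at 2.2]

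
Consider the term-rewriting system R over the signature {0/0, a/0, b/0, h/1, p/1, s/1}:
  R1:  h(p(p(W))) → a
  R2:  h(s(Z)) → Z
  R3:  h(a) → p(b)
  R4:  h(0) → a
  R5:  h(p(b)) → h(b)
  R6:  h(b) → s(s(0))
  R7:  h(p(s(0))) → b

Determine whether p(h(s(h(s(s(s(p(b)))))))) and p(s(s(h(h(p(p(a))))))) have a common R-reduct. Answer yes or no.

yes — NF(t₁) = p(s(s(p(b)))), NF(t₂) = p(s(s(p(b))))

Reduce t₁ = p(h(s(h(s(s(s(p(b)))))))):
1. p(h(s(h(s(s(s(p(b))))))))  →  p(h(s(s(s(p(b))))))   [R2 at 1]
2. p(h(s(s(s(p(b))))))  →  p(s(s(p(b))))   [R2 at 1]

Reduce t₂ = p(s(s(h(h(p(p(a))))))):
1. p(s(s(h(h(p(p(a)))))))  →  p(s(s(h(a))))   [R1 at 1.1.1.1]
2. p(s(s(h(a))))  →  p(s(s(p(b))))   [R3 at 1.1.1]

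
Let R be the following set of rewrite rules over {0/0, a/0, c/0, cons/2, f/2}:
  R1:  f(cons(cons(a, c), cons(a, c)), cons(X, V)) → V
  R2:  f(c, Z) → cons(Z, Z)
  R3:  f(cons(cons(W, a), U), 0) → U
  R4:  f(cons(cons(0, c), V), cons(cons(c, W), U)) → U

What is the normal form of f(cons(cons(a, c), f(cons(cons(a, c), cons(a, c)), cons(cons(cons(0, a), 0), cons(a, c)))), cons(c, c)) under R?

c

1. f(cons(cons(a, c), f(cons(cons(a, c), cons(a, c)), cons(cons(cons(0, a), 0), cons(a, c)))), cons(c, c))  →  f(cons(cons(a, c), cons(a, c)), cons(c, c))   [R1 at 1.2]
2. f(cons(cons(a, c), cons(a, c)), cons(c, c))  →  c   [R1 at ε]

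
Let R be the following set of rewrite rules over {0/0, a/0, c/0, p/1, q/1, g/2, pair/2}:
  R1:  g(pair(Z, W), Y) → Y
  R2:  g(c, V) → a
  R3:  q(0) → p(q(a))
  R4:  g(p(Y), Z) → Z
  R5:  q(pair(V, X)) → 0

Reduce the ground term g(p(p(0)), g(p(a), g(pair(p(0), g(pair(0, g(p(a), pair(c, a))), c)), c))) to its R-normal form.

c

1. g(p(p(0)), g(p(a), g(pair(p(0), g(pair(0, g(p(a), pair(c, a))), c)), c)))  →  g(p(a), g(pair(p(0), g(pair(0, g(p(a), pair(c, a))), c)), c))   [R4 at ε]
2. g(p(a), g(pair(p(0), g(pair(0, g(p(a), pair(c, a))), c)), c))  →  g(pair(p(0), g(pair(0, g(p(a), pair(c, a))), c)), c)   [R4 at ε]
3. g(pair(p(0), g(pair(0, g(p(a), pair(c, a))), c)), c)  →  c   [R1 at ε]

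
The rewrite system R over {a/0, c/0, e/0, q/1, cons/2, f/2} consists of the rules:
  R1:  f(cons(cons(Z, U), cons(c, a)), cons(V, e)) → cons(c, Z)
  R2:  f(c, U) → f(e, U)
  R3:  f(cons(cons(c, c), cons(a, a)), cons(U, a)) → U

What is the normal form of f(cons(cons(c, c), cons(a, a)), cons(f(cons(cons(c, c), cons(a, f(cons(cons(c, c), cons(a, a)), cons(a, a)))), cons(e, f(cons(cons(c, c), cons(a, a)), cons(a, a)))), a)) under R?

e

1. f(cons(cons(c, c), cons(a, a)), cons(f(cons(cons(c, c), cons(a, f(cons(cons(c, c), cons(a, a)), cons(a, a)))), cons(e, f(cons(cons(c, c), cons(a, a)), cons(a, a)))), a))  →  f(cons(cons(c, c), cons(a, f(cons(cons(c, c), cons(a, a)), cons(a, a)))), cons(e, f(cons(cons(c, c), cons(a, a)), cons(a, a))))   [R3 at ε]
2. f(cons(cons(c, c), cons(a, f(cons(cons(c, c), cons(a, a)), cons(a, a)))), cons(e, f(cons(cons(c, c), cons(a, a)), cons(a, a))))  →  f(cons(cons(c, c), cons(a, a)), cons(e, f(cons(cons(c, c), cons(a, a)), cons(a, a))))   [R3 at 1.2.2]
3. f(cons(cons(c, c), cons(a, a)), cons(e, f(cons(cons(c, c), cons(a, a)), cons(a, a))))  →  f(cons(cons(c, c), cons(a, a)), cons(e, a))   [R3 at 2.2]
4. f(cons(cons(c, c), cons(a, a)), cons(e, a))  →  e   [R3 at ε]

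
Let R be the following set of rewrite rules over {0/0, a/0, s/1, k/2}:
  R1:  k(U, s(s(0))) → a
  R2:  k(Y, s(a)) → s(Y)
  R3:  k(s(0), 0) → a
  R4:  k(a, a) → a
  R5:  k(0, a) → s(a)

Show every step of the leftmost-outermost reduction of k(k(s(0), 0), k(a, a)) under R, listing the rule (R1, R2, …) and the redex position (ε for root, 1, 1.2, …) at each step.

1. k(k(s(0), 0), k(a, a))  →  k(a, k(a, a))   [R3 at 1]
2. k(a, k(a, a))  →  k(a, a)   [R4 at 2]
3. k(a, a)  →  a   [R4 at ε]

a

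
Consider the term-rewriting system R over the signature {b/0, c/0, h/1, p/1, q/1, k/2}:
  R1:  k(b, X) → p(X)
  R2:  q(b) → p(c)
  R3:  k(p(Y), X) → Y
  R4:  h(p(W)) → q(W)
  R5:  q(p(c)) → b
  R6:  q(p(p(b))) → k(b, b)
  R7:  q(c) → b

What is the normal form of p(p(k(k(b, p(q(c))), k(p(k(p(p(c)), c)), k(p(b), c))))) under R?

p(p(p(b)))

1. p(p(k(k(b, p(q(c))), k(p(k(p(p(c)), c)), k(p(b), c)))))  →  p(p(k(p(p(q(c))), k(p(k(p(p(c)), c)), k(p(b), c)))))   [R1 at 1.1.1]
2. p(p(k(p(p(q(c))), k(p(k(p(p(c)), c)), k(p(b), c)))))  →  p(p(p(q(c))))   [R3 at 1.1]
3. p(p(p(q(c))))  →  p(p(p(b)))   [R7 at 1.1.1]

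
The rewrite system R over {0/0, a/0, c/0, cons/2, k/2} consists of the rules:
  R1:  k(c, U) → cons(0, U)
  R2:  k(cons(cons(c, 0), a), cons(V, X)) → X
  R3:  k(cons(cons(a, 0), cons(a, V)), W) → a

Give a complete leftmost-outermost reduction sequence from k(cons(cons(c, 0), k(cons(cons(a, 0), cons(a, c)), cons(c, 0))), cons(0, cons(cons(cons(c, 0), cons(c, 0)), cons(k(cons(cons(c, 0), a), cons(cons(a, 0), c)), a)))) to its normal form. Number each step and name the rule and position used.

cons(cons(cons(c, 0), cons(c, 0)), cons(c, a))

1. k(cons(cons(c, 0), k(cons(cons(a, 0), cons(a, c)), cons(c, 0))), cons(0, cons(cons(cons(c, 0), cons(c, 0)), cons(k(cons(cons(c, 0), a), cons(cons(a, 0), c)), a))))  →  k(cons(cons(c, 0), a), cons(0, cons(cons(cons(c, 0), cons(c, 0)), cons(k(cons(cons(c, 0), a), cons(cons(a, 0), c)), a))))   [R3 at 1.2]
2. k(cons(cons(c, 0), a), cons(0, cons(cons(cons(c, 0), cons(c, 0)), cons(k(cons(cons(c, 0), a), cons(cons(a, 0), c)), a))))  →  cons(cons(cons(c, 0), cons(c, 0)), cons(k(cons(cons(c, 0), a), cons(cons(a, 0), c)), a))   [R2 at ε]
3. cons(cons(cons(c, 0), cons(c, 0)), cons(k(cons(cons(c, 0), a), cons(cons(a, 0), c)), a))  →  cons(cons(cons(c, 0), cons(c, 0)), cons(c, a))   [R2 at 2.1]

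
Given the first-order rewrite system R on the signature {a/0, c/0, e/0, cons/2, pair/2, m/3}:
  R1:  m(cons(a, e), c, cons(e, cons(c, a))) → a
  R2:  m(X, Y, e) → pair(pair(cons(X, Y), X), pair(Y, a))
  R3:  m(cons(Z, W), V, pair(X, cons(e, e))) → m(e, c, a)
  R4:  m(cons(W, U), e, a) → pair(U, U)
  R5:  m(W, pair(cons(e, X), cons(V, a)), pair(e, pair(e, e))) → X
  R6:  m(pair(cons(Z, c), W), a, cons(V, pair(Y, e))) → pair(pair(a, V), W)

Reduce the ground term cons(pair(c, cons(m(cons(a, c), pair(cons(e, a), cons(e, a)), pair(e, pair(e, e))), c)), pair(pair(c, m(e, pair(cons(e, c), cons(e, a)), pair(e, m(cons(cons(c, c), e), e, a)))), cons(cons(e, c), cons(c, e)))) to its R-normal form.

cons(pair(c, cons(a, c)), pair(pair(c, c), cons(cons(e, c), cons(c, e))))

1. cons(pair(c, cons(m(cons(a, c), pair(cons(e, a), cons(e, a)), pair(e, pair(e, e))), c)), pair(pair(c, m(e, pair(cons(e, c), cons(e, a)), pair(e, m(cons(cons(c, c), e), e, a)))), cons(cons(e, c), cons(c, e))))  →  cons(pair(c, cons(a, c)), pair(pair(c, m(e, pair(cons(e, c), cons(e, a)), pair(e, m(cons(cons(c, c), e), e, a)))), cons(cons(e, c), cons(c, e))))   [R5 at 1.2.1]
2. cons(pair(c, cons(a, c)), pair(pair(c, m(e, pair(cons(e, c), cons(e, a)), pair(e, m(cons(cons(c, c), e), e, a)))), cons(cons(e, c), cons(c, e))))  →  cons(pair(c, cons(a, c)), pair(pair(c, m(e, pair(cons(e, c), cons(e, a)), pair(e, pair(e, e)))), cons(cons(e, c), cons(c, e))))   [R4 at 2.1.2.3.2]
3. cons(pair(c, cons(a, c)), pair(pair(c, m(e, pair(cons(e, c), cons(e, a)), pair(e, pair(e, e)))), cons(cons(e, c), cons(c, e))))  →  cons(pair(c, cons(a, c)), pair(pair(c, c), cons(cons(e, c), cons(c, e))))   [R5 at 2.1.2]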